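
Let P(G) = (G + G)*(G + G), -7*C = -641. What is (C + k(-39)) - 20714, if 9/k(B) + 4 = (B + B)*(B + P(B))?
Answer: -68066346561/3300598 ≈ -20622.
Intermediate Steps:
C = 641/7 (C = -1/7*(-641) = 641/7 ≈ 91.571)
P(G) = 4*G**2 (P(G) = (2*G)*(2*G) = 4*G**2)
k(B) = 9/(-4 + 2*B*(B + 4*B**2)) (k(B) = 9/(-4 + (B + B)*(B + 4*B**2)) = 9/(-4 + (2*B)*(B + 4*B**2)) = 9/(-4 + 2*B*(B + 4*B**2)))
(C + k(-39)) - 20714 = (641/7 + 9/(2*(-2 + (-39)**2 + 4*(-39)**3))) - 20714 = (641/7 + 9/(2*(-2 + 1521 + 4*(-59319)))) - 20714 = (641/7 + 9/(2*(-2 + 1521 - 237276))) - 20714 = (641/7 + (9/2)/(-235757)) - 20714 = (641/7 + (9/2)*(-1/235757)) - 20714 = (641/7 - 9/471514) - 20714 = 302240411/3300598 - 20714 = -68066346561/3300598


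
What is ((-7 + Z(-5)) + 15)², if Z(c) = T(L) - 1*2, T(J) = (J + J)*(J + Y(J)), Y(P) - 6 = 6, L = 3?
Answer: 9216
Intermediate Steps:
Y(P) = 12 (Y(P) = 6 + 6 = 12)
T(J) = 2*J*(12 + J) (T(J) = (J + J)*(J + 12) = (2*J)*(12 + J) = 2*J*(12 + J))
Z(c) = 88 (Z(c) = 2*3*(12 + 3) - 1*2 = 2*3*15 - 2 = 90 - 2 = 88)
((-7 + Z(-5)) + 15)² = ((-7 + 88) + 15)² = (81 + 15)² = 96² = 9216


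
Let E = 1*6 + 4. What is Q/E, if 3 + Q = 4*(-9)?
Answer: -39/10 ≈ -3.9000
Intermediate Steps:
E = 10 (E = 6 + 4 = 10)
Q = -39 (Q = -3 + 4*(-9) = -3 - 36 = -39)
Q/E = -39/10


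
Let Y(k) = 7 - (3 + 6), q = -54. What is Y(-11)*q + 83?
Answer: 191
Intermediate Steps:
Y(k) = -2 (Y(k) = 7 - 1*9 = 7 - 9 = -2)
Y(-11)*q + 83 = -2*(-54) + 83 = 108 + 83 = 191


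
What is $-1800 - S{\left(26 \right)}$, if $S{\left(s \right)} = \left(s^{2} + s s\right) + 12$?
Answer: $-3164$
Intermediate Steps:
$S{\left(s \right)} = 12 + 2 s^{2}$ ($S{\left(s \right)} = \left(s^{2} + s^{2}\right) + 12 = 2 s^{2} + 12 = 12 + 2 s^{2}$)
$-1800 - S{\left(26 \right)} = -1800 - \left(12 + 2 \cdot 26^{2}\right) = -1800 - \left(12 + 2 \cdot 676\right) = -1800 - \left(12 + 1352\right) = -1800 - 1364 = -3164$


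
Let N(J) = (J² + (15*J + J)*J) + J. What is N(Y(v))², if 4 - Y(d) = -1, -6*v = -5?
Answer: 184900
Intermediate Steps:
v = ⅚ (v = -⅙*(-5) = ⅚ ≈ 0.83333)
Y(d) = 5 (Y(d) = 4 - 1*(-1) = 4 + 1 = 5)
N(J) = J + 17*J² (N(J) = (J² + (16*J)*J) + J = (J² + 16*J²) + J = 17*J² + J = J + 17*J²)
N(Y(v))² = (5*(1 + 17*5))² = (5*(1 + 85))² = (5*86)² = 430² = 184900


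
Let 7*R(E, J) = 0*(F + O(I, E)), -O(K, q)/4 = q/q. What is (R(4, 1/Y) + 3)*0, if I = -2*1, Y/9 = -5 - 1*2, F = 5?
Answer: 0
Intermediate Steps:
Y = -63 (Y = 9*(-5 - 1*2) = 9*(-5 - 2) = 9*(-7) = -63)
I = -2
O(K, q) = -4 (O(K, q) = -4*q/q = -4*1 = -4)
R(E, J) = 0 (R(E, J) = (0*(5 - 4))/7 = (0*1)/7 = (1/7)*0 = 0)
(R(4, 1/Y) + 3)*0 = (0 + 3)*0 = 3*0 = 0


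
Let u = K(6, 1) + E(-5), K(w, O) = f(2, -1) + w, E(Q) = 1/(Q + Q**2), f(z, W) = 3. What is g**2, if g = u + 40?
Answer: 962361/400 ≈ 2405.9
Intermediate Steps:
K(w, O) = 3 + w
u = 181/20 (u = (3 + 6) + 1/((-5)*(1 - 5)) = 9 - 1/5/(-4) = 9 - 1/5*(-1/4) = 9 + 1/20 = 181/20 ≈ 9.0500)
g = 981/20 (g = 181/20 + 40 = 981/20 ≈ 49.050)
g**2 = (981/20)**2 = 962361/400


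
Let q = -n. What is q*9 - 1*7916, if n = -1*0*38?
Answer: -7916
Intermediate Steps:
n = 0 (n = 0*38 = 0)
q = 0 (q = -1*0 = 0)
q*9 - 1*7916 = 0*9 - 1*7916 = 0 - 7916 = -7916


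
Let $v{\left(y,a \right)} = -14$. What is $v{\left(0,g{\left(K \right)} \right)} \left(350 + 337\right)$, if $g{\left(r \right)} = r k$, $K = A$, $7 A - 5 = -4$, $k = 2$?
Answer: $-9618$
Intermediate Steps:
$A = \frac{1}{7}$ ($A = \frac{5}{7} + \frac{1}{7} \left(-4\right) = \frac{5}{7} - \frac{4}{7} = \frac{1}{7} \approx 0.14286$)
$K = \frac{1}{7} \approx 0.14286$
$g{\left(r \right)} = 2 r$ ($g{\left(r \right)} = r 2 = 2 r$)
$v{\left(0,g{\left(K \right)} \right)} \left(350 + 337\right) = - 14 \left(350 + 337\right) = \left(-14\right) 687 = -9618$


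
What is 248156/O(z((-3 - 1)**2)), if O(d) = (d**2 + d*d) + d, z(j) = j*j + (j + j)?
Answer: 62039/41544 ≈ 1.4933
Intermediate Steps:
z(j) = j**2 + 2*j
O(d) = d + 2*d**2 (O(d) = (d**2 + d**2) + d = 2*d**2 + d = d + 2*d**2)
248156/O(z((-3 - 1)**2)) = 248156/((((-3 - 1)**2*(2 + (-3 - 1)**2))*(1 + 2*((-3 - 1)**2*(2 + (-3 - 1)**2))))) = 248156/((((-4)**2*(2 + (-4)**2))*(1 + 2*((-4)**2*(2 + (-4)**2))))) = 248156/(((16*(2 + 16))*(1 + 2*(16*(2 + 16))))) = 248156/(((16*18)*(1 + 2*(16*18)))) = 248156/((288*(1 + 2*288))) = 248156/((288*(1 + 576))) = 248156/((288*577)) = 248156/166176 = 248156*(1/166176) = 62039/41544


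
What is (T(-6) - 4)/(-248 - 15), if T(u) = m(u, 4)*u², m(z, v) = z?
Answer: 220/263 ≈ 0.83650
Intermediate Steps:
T(u) = u³ (T(u) = u*u² = u³)
(T(-6) - 4)/(-248 - 15) = ((-6)³ - 4)/(-248 - 15) = (-216 - 4)/(-263) = -220*(-1/263) = 220/263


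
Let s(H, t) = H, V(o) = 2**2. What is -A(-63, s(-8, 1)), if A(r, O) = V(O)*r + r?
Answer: 315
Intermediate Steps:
V(o) = 4
A(r, O) = 5*r (A(r, O) = 4*r + r = 5*r)
-A(-63, s(-8, 1)) = -5*(-63) = -1*(-315) = 315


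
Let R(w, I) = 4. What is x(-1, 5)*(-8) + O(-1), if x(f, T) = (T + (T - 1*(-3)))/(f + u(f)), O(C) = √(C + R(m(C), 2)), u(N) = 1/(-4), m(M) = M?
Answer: 416/5 + √3 ≈ 84.932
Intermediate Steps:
u(N) = -¼
O(C) = √(4 + C) (O(C) = √(C + 4) = √(4 + C))
x(f, T) = (3 + 2*T)/(-¼ + f) (x(f, T) = (T + (T - 1*(-3)))/(f - ¼) = (T + (T + 3))/(-¼ + f) = (T + (3 + T))/(-¼ + f) = (3 + 2*T)/(-¼ + f))
x(-1, 5)*(-8) + O(-1) = (4*(3 + 2*5)/(-1 + 4*(-1)))*(-8) + √(4 - 1) = (4*(3 + 10)/(-1 - 4))*(-8) + √3 = (4*13/(-5))*(-8) + √3 = (4*(-⅕)*13)*(-8) + √3 = -52/5*(-8) + √3 = 416/5 + √3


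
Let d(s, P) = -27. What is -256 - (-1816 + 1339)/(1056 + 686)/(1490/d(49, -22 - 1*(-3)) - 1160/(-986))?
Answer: -11055369023/43184180 ≈ -256.00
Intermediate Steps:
-256 - (-1816 + 1339)/(1056 + 686)/(1490/d(49, -22 - 1*(-3)) - 1160/(-986)) = -256 - (-1816 + 1339)/(1056 + 686)/(1490/(-27) - 1160/(-986)) = -256 - (-477/1742)/(1490*(-1/27) - 1160*(-1/986)) = -256 - (-477*1/1742)/(-1490/27 + 20/17) = -256 - (-477)/(1742*(-24790/459)) = -256 - (-477)*(-459)/(1742*24790) = -256 - 1*218943/43184180 = -256 - 218943/43184180 = -11055369023/43184180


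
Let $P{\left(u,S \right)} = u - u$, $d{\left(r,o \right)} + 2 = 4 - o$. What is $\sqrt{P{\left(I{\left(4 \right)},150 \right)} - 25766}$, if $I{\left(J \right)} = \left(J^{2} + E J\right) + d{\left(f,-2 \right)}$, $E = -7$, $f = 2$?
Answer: $i \sqrt{25766} \approx 160.52 i$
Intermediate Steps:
$d{\left(r,o \right)} = 2 - o$ ($d{\left(r,o \right)} = -2 - \left(-4 + o\right) = 2 - o$)
$I{\left(J \right)} = 4 + J^{2} - 7 J$ ($I{\left(J \right)} = \left(J^{2} - 7 J\right) + \left(2 - -2\right) = \left(J^{2} - 7 J\right) + \left(2 + 2\right) = \left(J^{2} - 7 J\right) + 4 = 4 + J^{2} - 7 J$)
$P{\left(u,S \right)} = 0$
$\sqrt{P{\left(I{\left(4 \right)},150 \right)} - 25766} = \sqrt{0 - 25766} = \sqrt{-25766} = i \sqrt{25766}$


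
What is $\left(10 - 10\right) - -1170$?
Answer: $1170$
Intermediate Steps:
$\left(10 - 10\right) - -1170 = 0 + 1170 = 1170$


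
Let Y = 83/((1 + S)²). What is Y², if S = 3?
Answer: 6889/256 ≈ 26.910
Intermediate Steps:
Y = 83/16 (Y = 83/((1 + 3)²) = 83/(4²) = 83/16 ≈ 5.1875)
Y² = (83/16)² = 6889/256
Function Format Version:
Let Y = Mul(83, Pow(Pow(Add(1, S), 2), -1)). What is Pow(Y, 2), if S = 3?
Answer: Rational(6889, 256) ≈ 26.910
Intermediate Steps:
Y = Rational(83, 16) (Y = Mul(83, Pow(Pow(Add(1, 3), 2), -1)) = Mul(83, Pow(Pow(4, 2), -1)) = Mul(83, Pow(16, -1)) = Mul(83, Rational(1, 16)) = Rational(83, 16) ≈ 5.1875)
Pow(Y, 2) = Pow(Rational(83, 16), 2) = Rational(6889, 256)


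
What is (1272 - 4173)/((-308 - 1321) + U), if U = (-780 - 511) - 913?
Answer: 2901/3833 ≈ 0.75685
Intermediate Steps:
U = -2204 (U = -1291 - 913 = -2204)
(1272 - 4173)/((-308 - 1321) + U) = (1272 - 4173)/((-308 - 1321) - 2204) = -2901/(-1629 - 2204) = -2901/(-3833) = -2901*(-1/3833) = 2901/3833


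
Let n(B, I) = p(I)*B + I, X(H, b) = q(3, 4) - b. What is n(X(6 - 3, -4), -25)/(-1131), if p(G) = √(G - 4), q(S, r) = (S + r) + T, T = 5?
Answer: 25/1131 - 16*I*√29/1131 ≈ 0.022104 - 0.076183*I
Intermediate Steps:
q(S, r) = 5 + S + r (q(S, r) = (S + r) + 5 = 5 + S + r)
p(G) = √(-4 + G)
X(H, b) = 12 - b (X(H, b) = (5 + 3 + 4) - b = 12 - b)
n(B, I) = I + B*√(-4 + I) (n(B, I) = √(-4 + I)*B + I = B*√(-4 + I) + I = I + B*√(-4 + I))
n(X(6 - 3, -4), -25)/(-1131) = (-25 + (12 - 1*(-4))*√(-4 - 25))/(-1131) = (-25 + (12 + 4)*√(-29))*(-1/1131) = (-25 + 16*(I*√29))*(-1/1131) = (-25 + 16*I*√29)*(-1/1131) = 25/1131 - 16*I*√29/1131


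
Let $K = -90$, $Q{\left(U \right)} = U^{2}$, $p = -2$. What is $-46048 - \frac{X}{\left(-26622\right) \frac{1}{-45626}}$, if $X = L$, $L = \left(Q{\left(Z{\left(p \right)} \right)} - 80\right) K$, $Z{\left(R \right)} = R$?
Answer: $- \frac{85442872}{1479} \approx -57771.0$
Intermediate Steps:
$L = 6840$ ($L = \left(\left(-2\right)^{2} - 80\right) \left(-90\right) = \left(4 - 80\right) \left(-90\right) = \left(-76\right) \left(-90\right) = 6840$)
$X = 6840$
$-46048 - \frac{X}{\left(-26622\right) \frac{1}{-45626}} = -46048 - \frac{6840}{\left(-26622\right) \frac{1}{-45626}} = -46048 - \frac{6840}{\left(-26622\right) \left(- \frac{1}{45626}\right)} = -46048 - \frac{6840}{\frac{13311}{22813}} = -46048 - 6840 \cdot \frac{22813}{13311} = -46048 - \frac{17337880}{1479} = - \frac{85442872}{1479}$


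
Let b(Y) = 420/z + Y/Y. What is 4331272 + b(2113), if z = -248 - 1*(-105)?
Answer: 619371619/143 ≈ 4.3313e+6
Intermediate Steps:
z = -143 (z = -248 + 105 = -143)
b(Y) = -277/143 (b(Y) = 420/(-143) + Y/Y = 420*(-1/143) + 1 = -420/143 + 1 = -277/143)
4331272 + b(2113) = 4331272 - 277/143 = 619371619/143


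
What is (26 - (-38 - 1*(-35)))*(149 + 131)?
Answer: 8120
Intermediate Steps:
(26 - (-38 - 1*(-35)))*(149 + 131) = (26 - (-38 + 35))*280 = (26 - 1*(-3))*280 = (26 + 3)*280 = 29*280 = 8120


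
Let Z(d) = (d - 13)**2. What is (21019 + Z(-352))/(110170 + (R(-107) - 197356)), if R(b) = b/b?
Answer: -154244/87185 ≈ -1.7692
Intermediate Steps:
R(b) = 1
Z(d) = (-13 + d)**2
(21019 + Z(-352))/(110170 + (R(-107) - 197356)) = (21019 + (-13 - 352)**2)/(110170 + (1 - 197356)) = (21019 + (-365)**2)/(110170 - 197355) = (21019 + 133225)/(-87185) = 154244*(-1/87185) = -154244/87185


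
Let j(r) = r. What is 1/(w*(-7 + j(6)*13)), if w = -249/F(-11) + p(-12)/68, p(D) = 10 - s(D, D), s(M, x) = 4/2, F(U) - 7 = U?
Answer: 68/301111 ≈ 0.00022583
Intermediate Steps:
F(U) = 7 + U
s(M, x) = 2 (s(M, x) = 4*(1/2) = 2)
p(D) = 8 (p(D) = 10 - 1*2 = 10 - 2 = 8)
w = 4241/68 (w = -249/(7 - 11) + 8/68 = -249/(-4) + 8*(1/68) = -249*(-1/4) + 2/17 = 249/4 + 2/17 = 4241/68 ≈ 62.368)
1/(w*(-7 + j(6)*13)) = 1/((4241/68)*(-7 + 6*13)) = 68/(4241*(-7 + 78)) = (68/4241)/71 = (68/4241)*(1/71) = 68/301111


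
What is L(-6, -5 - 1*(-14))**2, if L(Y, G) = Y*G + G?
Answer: 2025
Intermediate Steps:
L(Y, G) = G + G*Y (L(Y, G) = G*Y + G = G + G*Y)
L(-6, -5 - 1*(-14))**2 = ((-5 - 1*(-14))*(1 - 6))**2 = ((-5 + 14)*(-5))**2 = (9*(-5))**2 = (-45)**2 = 2025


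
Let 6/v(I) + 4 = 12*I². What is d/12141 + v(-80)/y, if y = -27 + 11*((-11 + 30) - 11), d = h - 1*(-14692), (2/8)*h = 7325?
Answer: 11449058911/3159733022 ≈ 3.6234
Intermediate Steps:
h = 29300 (h = 4*7325 = 29300)
v(I) = 6/(-4 + 12*I²)
d = 43992 (d = 29300 - 1*(-14692) = 29300 + 14692 = 43992)
y = 61 (y = -27 + 11*(19 - 11) = -27 + 11*8 = -27 + 88 = 61)
d/12141 + v(-80)/y = 43992/12141 + (3/(2*(-1 + 3*(-80)²)))/61 = 43992*(1/12141) + (3/(2*(-1 + 3*6400)))*(1/61) = 4888/1349 + (3/(2*(-1 + 19200)))*(1/61) = 4888/1349 + ((3/2)/19199)*(1/61) = 4888/1349 + ((3/2)*(1/19199))*(1/61) = 4888/1349 + (3/38398)*(1/61) = 4888/1349 + 3/2342278 = 11449058911/3159733022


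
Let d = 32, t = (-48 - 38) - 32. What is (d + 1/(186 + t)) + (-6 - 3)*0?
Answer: 2177/68 ≈ 32.015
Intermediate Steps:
t = -118 (t = -86 - 32 = -118)
(d + 1/(186 + t)) + (-6 - 3)*0 = (32 + 1/(186 - 118)) + (-6 - 3)*0 = (32 + 1/68) - 9*0 = (32 + 1/68) + 0 = 2177/68 + 0 = 2177/68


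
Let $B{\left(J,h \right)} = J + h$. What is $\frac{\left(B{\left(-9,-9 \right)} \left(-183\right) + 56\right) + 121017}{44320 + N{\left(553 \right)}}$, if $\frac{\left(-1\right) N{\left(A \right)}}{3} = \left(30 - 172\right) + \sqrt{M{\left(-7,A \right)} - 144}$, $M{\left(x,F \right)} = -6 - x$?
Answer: $\frac{428071214}{154015831} + \frac{373101 i \sqrt{143}}{2002205803} \approx 2.7794 + 0.0022284 i$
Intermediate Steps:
$N{\left(A \right)} = 426 - 3 i \sqrt{143}$ ($N{\left(A \right)} = - 3 \left(\left(30 - 172\right) + \sqrt{\left(-6 - -7\right) - 144}\right) = - 3 \left(\left(30 - 172\right) + \sqrt{\left(-6 + 7\right) - 144}\right) = - 3 \left(-142 + \sqrt{1 - 144}\right) = - 3 \left(-142 + \sqrt{-143}\right) = - 3 \left(-142 + i \sqrt{143}\right) = 426 - 3 i \sqrt{143}$)
$\frac{\left(B{\left(-9,-9 \right)} \left(-183\right) + 56\right) + 121017}{44320 + N{\left(553 \right)}} = \frac{\left(\left(-9 - 9\right) \left(-183\right) + 56\right) + 121017}{44320 + \left(426 - 3 i \sqrt{143}\right)} = \frac{\left(\left(-18\right) \left(-183\right) + 56\right) + 121017}{44746 - 3 i \sqrt{143}} = \frac{\left(3294 + 56\right) + 121017}{44746 - 3 i \sqrt{143}} = \frac{3350 + 121017}{44746 - 3 i \sqrt{143}} = \frac{124367}{44746 - 3 i \sqrt{143}}$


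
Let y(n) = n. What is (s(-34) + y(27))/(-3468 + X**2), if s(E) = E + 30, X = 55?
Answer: -23/443 ≈ -0.051919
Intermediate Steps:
s(E) = 30 + E
(s(-34) + y(27))/(-3468 + X**2) = ((30 - 34) + 27)/(-3468 + 55**2) = (-4 + 27)/(-3468 + 3025) = 23/(-443) = 23*(-1/443) = -23/443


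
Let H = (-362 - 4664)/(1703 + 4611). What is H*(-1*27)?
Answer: 9693/451 ≈ 21.492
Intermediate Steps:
H = -359/451 (H = -5026/6314 = -5026*1/6314 = -359/451 ≈ -0.79601)
H*(-1*27) = -(-359)*27/451 = -359/451*(-27) = 9693/451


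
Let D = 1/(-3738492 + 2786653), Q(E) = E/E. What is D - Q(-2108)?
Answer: -951840/951839 ≈ -1.0000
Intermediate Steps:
Q(E) = 1
D = -1/951839 (D = 1/(-951839) = -1/951839 ≈ -1.0506e-6)
D - Q(-2108) = -1/951839 - 1*1 = -1/951839 - 1 = -951840/951839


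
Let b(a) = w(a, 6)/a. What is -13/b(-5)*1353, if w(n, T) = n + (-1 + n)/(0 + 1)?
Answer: -7995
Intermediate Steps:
w(n, T) = -1 + 2*n (w(n, T) = n + (-1 + n)/1 = n + (-1 + n)*1 = n + (-1 + n) = -1 + 2*n)
b(a) = (-1 + 2*a)/a
-13/b(-5)*1353 = -13/(2 - 1/(-5))*1353 = -13/(2 - 1*(-⅕))*1353 = -13/(2 + ⅕)*1353 = -13/11/5*1353 = -13*5/11*1353 = -65/11*1353 = -7995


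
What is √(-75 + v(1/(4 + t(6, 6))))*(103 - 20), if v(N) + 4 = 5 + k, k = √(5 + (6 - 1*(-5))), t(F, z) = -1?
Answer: 83*I*√70 ≈ 694.43*I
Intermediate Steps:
k = 4 (k = √(5 + (6 + 5)) = √(5 + 11) = √16 = 4)
v(N) = 5 (v(N) = -4 + (5 + 4) = -4 + 9 = 5)
√(-75 + v(1/(4 + t(6, 6))))*(103 - 20) = √(-75 + 5)*(103 - 20) = √(-70)*83 = (I*√70)*83 = 83*I*√70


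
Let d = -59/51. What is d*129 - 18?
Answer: -2843/17 ≈ -167.24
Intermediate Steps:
d = -59/51 (d = -59*1/51 = -59/51 ≈ -1.1569)
d*129 - 18 = -59/51*129 - 18 = -2537/17 - 18 = -2843/17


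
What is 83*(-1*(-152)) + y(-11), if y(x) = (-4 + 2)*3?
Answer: 12610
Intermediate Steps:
y(x) = -6 (y(x) = -2*3 = -6)
83*(-1*(-152)) + y(-11) = 83*(-1*(-152)) - 6 = 83*152 - 6 = 12616 - 6 = 12610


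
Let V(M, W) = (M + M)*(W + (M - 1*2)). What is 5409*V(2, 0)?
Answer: 0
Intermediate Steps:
V(M, W) = 2*M*(-2 + M + W) (V(M, W) = (2*M)*(W + (M - 2)) = (2*M)*(W + (-2 + M)) = (2*M)*(-2 + M + W) = 2*M*(-2 + M + W))
5409*V(2, 0) = 5409*(2*2*(-2 + 2 + 0)) = 5409*(2*2*0) = 5409*0 = 0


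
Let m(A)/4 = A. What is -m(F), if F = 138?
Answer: -552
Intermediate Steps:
m(A) = 4*A
-m(F) = -4*138 = -1*552 = -552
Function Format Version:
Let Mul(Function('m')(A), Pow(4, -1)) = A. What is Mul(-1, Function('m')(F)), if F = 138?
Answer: -552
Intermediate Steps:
Function('m')(A) = Mul(4, A)
Mul(-1, Function('m')(F)) = Mul(-1, Mul(4, 138)) = Mul(-1, 552) = -552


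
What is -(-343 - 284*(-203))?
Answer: -57309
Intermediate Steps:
-(-343 - 284*(-203)) = -(-343 + 57652) = -1*57309 = -57309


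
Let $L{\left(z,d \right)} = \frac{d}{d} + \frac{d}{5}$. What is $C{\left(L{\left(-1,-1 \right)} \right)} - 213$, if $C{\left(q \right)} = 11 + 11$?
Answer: $-191$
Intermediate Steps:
$L{\left(z,d \right)} = 1 + \frac{d}{5}$ ($L{\left(z,d \right)} = 1 + d \frac{1}{5} = 1 + \frac{d}{5}$)
$C{\left(q \right)} = 22$
$C{\left(L{\left(-1,-1 \right)} \right)} - 213 = 22 - 213 = -191$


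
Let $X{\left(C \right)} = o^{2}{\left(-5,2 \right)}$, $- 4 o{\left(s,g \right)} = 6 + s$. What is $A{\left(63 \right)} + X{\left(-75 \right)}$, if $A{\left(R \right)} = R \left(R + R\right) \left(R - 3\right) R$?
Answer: $\frac{480090241}{16} \approx 3.0006 \cdot 10^{7}$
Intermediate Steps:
$o{\left(s,g \right)} = - \frac{3}{2} - \frac{s}{4}$ ($o{\left(s,g \right)} = - \frac{6 + s}{4} = - \frac{3}{2} - \frac{s}{4}$)
$X{\left(C \right)} = \frac{1}{16}$ ($X{\left(C \right)} = \left(- \frac{3}{2} - - \frac{5}{4}\right)^{2} = \left(- \frac{3}{2} + \frac{5}{4}\right)^{2} = \left(- \frac{1}{4}\right)^{2} = \frac{1}{16}$)
$A{\left(R \right)} = 2 R^{3} \left(-3 + R\right)$ ($A{\left(R \right)} = R 2 R \left(-3 + R\right) R = 2 R^{2} \left(-3 + R\right) R = 2 R^{3} \left(-3 + R\right)$)
$A{\left(63 \right)} + X{\left(-75 \right)} = 2 \cdot 63^{3} \left(-3 + 63\right) + \frac{1}{16} = 2 \cdot 250047 \cdot 60 + \frac{1}{16} = 30005640 + \frac{1}{16} = \frac{480090241}{16}$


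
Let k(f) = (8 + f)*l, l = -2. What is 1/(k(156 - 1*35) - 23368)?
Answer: -1/23626 ≈ -4.2326e-5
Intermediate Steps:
k(f) = -16 - 2*f (k(f) = (8 + f)*(-2) = -16 - 2*f)
1/(k(156 - 1*35) - 23368) = 1/((-16 - 2*(156 - 1*35)) - 23368) = 1/((-16 - 2*(156 - 35)) - 23368) = 1/((-16 - 2*121) - 23368) = 1/((-16 - 242) - 23368) = 1/(-258 - 23368) = 1/(-23626) = -1/23626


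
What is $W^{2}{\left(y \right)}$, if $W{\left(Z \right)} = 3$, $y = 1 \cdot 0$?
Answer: $9$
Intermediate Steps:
$y = 0$
$W^{2}{\left(y \right)} = 3^{2} = 9$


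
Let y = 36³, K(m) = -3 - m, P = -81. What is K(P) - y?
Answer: -46578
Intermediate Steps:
y = 46656
K(P) - y = (-3 - 1*(-81)) - 1*46656 = (-3 + 81) - 46656 = 78 - 46656 = -46578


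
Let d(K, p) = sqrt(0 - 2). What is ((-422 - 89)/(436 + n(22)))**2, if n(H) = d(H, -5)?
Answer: 261121/(436 + I*sqrt(2))**2 ≈ 1.3736 - 0.0089108*I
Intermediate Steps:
d(K, p) = I*sqrt(2) (d(K, p) = sqrt(-2) = I*sqrt(2))
n(H) = I*sqrt(2)
((-422 - 89)/(436 + n(22)))**2 = ((-422 - 89)/(436 + I*sqrt(2)))**2 = (-511/(436 + I*sqrt(2)))**2 = 261121/(436 + I*sqrt(2))**2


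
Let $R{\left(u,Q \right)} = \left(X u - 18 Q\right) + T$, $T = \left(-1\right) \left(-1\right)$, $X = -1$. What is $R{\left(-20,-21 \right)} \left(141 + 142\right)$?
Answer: $112917$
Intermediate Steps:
$T = 1$
$R{\left(u,Q \right)} = 1 - u - 18 Q$ ($R{\left(u,Q \right)} = \left(- u - 18 Q\right) + 1 = 1 - u - 18 Q$)
$R{\left(-20,-21 \right)} \left(141 + 142\right) = \left(1 - -20 - -378\right) \left(141 + 142\right) = \left(1 + 20 + 378\right) 283 = 399 \cdot 283 = 112917$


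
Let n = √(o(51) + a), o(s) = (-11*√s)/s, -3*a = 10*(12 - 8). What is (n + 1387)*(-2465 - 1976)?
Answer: -6159667 - 4441*I*√(34680 + 561*√51)/51 ≈ -6.1597e+6 - 17127.0*I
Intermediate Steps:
a = -40/3 (a = -10*(12 - 8)/3 = -10*4/3 = -⅓*40 = -40/3 ≈ -13.333)
o(s) = -11/√s
n = √(-40/3 - 11*√51/51) (n = √(-11*√51/51 - 40/3) = √(-40/3 - 11*√51/51) ≈ 3.8566*I)
(n + 1387)*(-2465 - 1976) = (√(-34680 - 561*√51)/51 + 1387)*(-2465 - 1976) = (1387 + √(-34680 - 561*√51)/51)*(-4441) = -6159667 - 4441*√(-34680 - 561*√51)/51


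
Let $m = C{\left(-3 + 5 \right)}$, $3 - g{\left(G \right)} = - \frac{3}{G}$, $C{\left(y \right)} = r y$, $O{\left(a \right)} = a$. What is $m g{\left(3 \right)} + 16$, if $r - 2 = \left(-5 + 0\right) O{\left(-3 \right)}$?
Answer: $152$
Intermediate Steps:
$r = 17$ ($r = 2 + \left(-5 + 0\right) \left(-3\right) = 2 - -15 = 2 + 15 = 17$)
$C{\left(y \right)} = 17 y$
$g{\left(G \right)} = 3 + \frac{3}{G}$ ($g{\left(G \right)} = 3 - - \frac{3}{G} = 3 + \frac{3}{G}$)
$m = 34$ ($m = 17 \left(-3 + 5\right) = 17 \cdot 2 = 34$)
$m g{\left(3 \right)} + 16 = 34 \left(3 + \frac{3}{3}\right) + 16 = 34 \left(3 + 3 \cdot \frac{1}{3}\right) + 16 = 34 \left(3 + 1\right) + 16 = 34 \cdot 4 + 16 = 136 + 16 = 152$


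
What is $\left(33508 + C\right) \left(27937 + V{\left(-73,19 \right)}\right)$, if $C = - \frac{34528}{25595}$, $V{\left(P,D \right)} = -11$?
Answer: $\frac{23949413893832}{25595} \approx 9.3571 \cdot 10^{8}$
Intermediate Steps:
$C = - \frac{34528}{25595}$ ($C = \left(-34528\right) \frac{1}{25595} = - \frac{34528}{25595} \approx -1.349$)
$\left(33508 + C\right) \left(27937 + V{\left(-73,19 \right)}\right) = \left(33508 - \frac{34528}{25595}\right) \left(27937 - 11\right) = \frac{857602732}{25595} \cdot 27926 = \frac{23949413893832}{25595}$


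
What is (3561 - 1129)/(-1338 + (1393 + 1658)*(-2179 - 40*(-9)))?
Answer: -2432/5551107 ≈ -0.00043811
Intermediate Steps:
(3561 - 1129)/(-1338 + (1393 + 1658)*(-2179 - 40*(-9))) = 2432/(-1338 + 3051*(-2179 + 360)) = 2432/(-1338 + 3051*(-1819)) = 2432/(-1338 - 5549769) = 2432/(-5551107) = 2432*(-1/5551107) = -2432/5551107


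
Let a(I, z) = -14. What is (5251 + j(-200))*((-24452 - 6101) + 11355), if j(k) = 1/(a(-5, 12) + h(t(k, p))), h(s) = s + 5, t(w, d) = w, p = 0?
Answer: -21068998684/209 ≈ -1.0081e+8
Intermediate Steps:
h(s) = 5 + s
j(k) = 1/(-9 + k) (j(k) = 1/(-14 + (5 + k)) = 1/(-9 + k))
(5251 + j(-200))*((-24452 - 6101) + 11355) = (5251 + 1/(-9 - 200))*((-24452 - 6101) + 11355) = (5251 + 1/(-209))*(-30553 + 11355) = (5251 - 1/209)*(-19198) = (1097458/209)*(-19198) = -21068998684/209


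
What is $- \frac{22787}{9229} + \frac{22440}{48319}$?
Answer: $- \frac{893946293}{445936051} \approx -2.0047$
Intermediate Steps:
$- \frac{22787}{9229} + \frac{22440}{48319} = - \frac{893946293}{445936051}$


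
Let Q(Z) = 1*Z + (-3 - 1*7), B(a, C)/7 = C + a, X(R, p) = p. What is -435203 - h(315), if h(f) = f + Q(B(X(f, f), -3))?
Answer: -437692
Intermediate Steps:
B(a, C) = 7*C + 7*a (B(a, C) = 7*(C + a) = 7*C + 7*a)
Q(Z) = -10 + Z (Q(Z) = Z + (-3 - 7) = Z - 10 = -10 + Z)
h(f) = -31 + 8*f (h(f) = f + (-10 + (7*(-3) + 7*f)) = f + (-10 + (-21 + 7*f)) = f + (-31 + 7*f) = -31 + 8*f)
-435203 - h(315) = -435203 - (-31 + 8*315) = -435203 - (-31 + 2520) = -435203 - 1*2489 = -435203 - 2489 = -437692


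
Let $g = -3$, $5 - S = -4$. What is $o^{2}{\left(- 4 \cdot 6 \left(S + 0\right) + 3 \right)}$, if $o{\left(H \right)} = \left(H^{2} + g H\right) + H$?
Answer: $2097182025$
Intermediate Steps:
$S = 9$ ($S = 5 - -4 = 5 + 4 = 9$)
$o{\left(H \right)} = H^{2} - 2 H$ ($o{\left(H \right)} = \left(H^{2} - 3 H\right) + H = H^{2} - 2 H$)
$o^{2}{\left(- 4 \cdot 6 \left(S + 0\right) + 3 \right)} = \left(\left(- 4 \cdot 6 \left(9 + 0\right) + 3\right) \left(-2 + \left(- 4 \cdot 6 \left(9 + 0\right) + 3\right)\right)\right)^{2} = \left(\left(- 4 \cdot 6 \cdot 9 + 3\right) \left(-2 + \left(- 4 \cdot 6 \cdot 9 + 3\right)\right)\right)^{2} = \left(\left(\left(-4\right) 54 + 3\right) \left(-2 + \left(\left(-4\right) 54 + 3\right)\right)\right)^{2} = \left(\left(-216 + 3\right) \left(-2 + \left(-216 + 3\right)\right)\right)^{2} = \left(- 213 \left(-2 - 213\right)\right)^{2} = \left(\left(-213\right) \left(-215\right)\right)^{2} = 45795^{2} = 2097182025$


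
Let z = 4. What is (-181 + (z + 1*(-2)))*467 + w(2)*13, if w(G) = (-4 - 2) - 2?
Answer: -83697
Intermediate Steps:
w(G) = -8 (w(G) = -6 - 2 = -8)
(-181 + (z + 1*(-2)))*467 + w(2)*13 = (-181 + (4 + 1*(-2)))*467 - 8*13 = (-181 + (4 - 2))*467 - 104 = (-181 + 2)*467 - 104 = -179*467 - 104 = -83593 - 104 = -83697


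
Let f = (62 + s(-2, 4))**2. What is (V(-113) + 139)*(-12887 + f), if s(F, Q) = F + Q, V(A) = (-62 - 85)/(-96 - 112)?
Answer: -255457669/208 ≈ -1.2282e+6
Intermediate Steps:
V(A) = 147/208 (V(A) = -147/(-208) = -147*(-1/208) = 147/208)
f = 4096 (f = (62 + (-2 + 4))**2 = (62 + 2)**2 = 64**2 = 4096)
(V(-113) + 139)*(-12887 + f) = (147/208 + 139)*(-12887 + 4096) = (29059/208)*(-8791) = -255457669/208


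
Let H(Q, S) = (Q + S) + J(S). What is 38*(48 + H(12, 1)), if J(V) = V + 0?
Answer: 2356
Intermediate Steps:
J(V) = V
H(Q, S) = Q + 2*S (H(Q, S) = (Q + S) + S = Q + 2*S)
38*(48 + H(12, 1)) = 38*(48 + (12 + 2*1)) = 38*(48 + (12 + 2)) = 38*(48 + 14) = 38*62 = 2356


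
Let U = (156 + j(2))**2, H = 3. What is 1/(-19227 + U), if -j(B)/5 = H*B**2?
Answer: -1/10011 ≈ -9.9890e-5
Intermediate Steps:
j(B) = -15*B**2
U = 9216 (U = (156 - 15*2**2)**2 = (156 - 15*4)**2 = (156 - 60)**2 = 96**2 = 9216)
1/(-19227 + U) = 1/(-19227 + 9216) = 1/(-10011) = -1/10011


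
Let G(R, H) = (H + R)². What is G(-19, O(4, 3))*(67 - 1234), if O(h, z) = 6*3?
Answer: -1167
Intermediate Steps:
O(h, z) = 18
G(-19, O(4, 3))*(67 - 1234) = (18 - 19)²*(67 - 1234) = (-1)²*(-1167) = 1*(-1167) = -1167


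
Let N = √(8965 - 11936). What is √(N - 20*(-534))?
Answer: √(10680 + I*√2971) ≈ 103.34 + 0.2637*I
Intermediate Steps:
N = I*√2971 (N = √(-2971) = I*√2971 ≈ 54.507*I)
√(N - 20*(-534)) = √(I*√2971 - 20*(-534)) = √(I*√2971 + 10680) = √(10680 + I*√2971)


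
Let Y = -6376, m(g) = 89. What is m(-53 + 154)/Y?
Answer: -89/6376 ≈ -0.013959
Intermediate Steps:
m(-53 + 154)/Y = 89/(-6376) = 89*(-1/6376) = -89/6376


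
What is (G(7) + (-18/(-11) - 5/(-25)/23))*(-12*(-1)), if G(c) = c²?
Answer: 768792/1265 ≈ 607.74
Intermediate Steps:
(G(7) + (-18/(-11) - 5/(-25)/23))*(-12*(-1)) = (7² + (-18/(-11) - 5/(-25)/23))*(-12*(-1)) = (49 + (-18*(-1/11) - 5*(-1/25)*(1/23)))*12 = (49 + (18/11 + (⅕)*(1/23)))*12 = (49 + (18/11 + 1/115))*12 = (49 + 2081/1265)*12 = (64066/1265)*12 = 768792/1265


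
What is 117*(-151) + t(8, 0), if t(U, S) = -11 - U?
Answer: -17686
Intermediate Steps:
117*(-151) + t(8, 0) = 117*(-151) + (-11 - 1*8) = -17667 + (-11 - 8) = -17667 - 19 = -17686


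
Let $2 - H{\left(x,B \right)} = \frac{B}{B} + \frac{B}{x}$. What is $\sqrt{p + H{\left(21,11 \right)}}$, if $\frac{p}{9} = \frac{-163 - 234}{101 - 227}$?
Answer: $\frac{\sqrt{1038}}{6} \approx 5.3697$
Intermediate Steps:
$H{\left(x,B \right)} = 1 - \frac{B}{x}$ ($H{\left(x,B \right)} = 2 - \left(\frac{B}{B} + \frac{B}{x}\right) = 2 - \left(1 + \frac{B}{x}\right) = 1 - \frac{B}{x}$)
$p = \frac{397}{14}$ ($p = 9 \frac{-163 - 234}{101 - 227} = 9 \left(- \frac{397}{-126}\right) = 9 \left(\left(-397\right) \left(- \frac{1}{126}\right)\right) = 9 \cdot \frac{397}{126} = \frac{397}{14} \approx 28.357$)
$\sqrt{p + H{\left(21,11 \right)}} = \sqrt{\frac{397}{14} + \frac{21 - 11}{21}} = \sqrt{\frac{397}{14} + \frac{1}{21} \cdot 10} = \sqrt{\frac{397}{14} + \frac{10}{21}} = \sqrt{\frac{173}{6}} = \frac{\sqrt{1038}}{6}$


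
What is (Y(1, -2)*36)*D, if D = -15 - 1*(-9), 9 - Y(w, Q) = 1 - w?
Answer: -1944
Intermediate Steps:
Y(w, Q) = 8 + w (Y(w, Q) = 9 - (1 - w) = 9 + (-1 + w) = 8 + w)
D = -6 (D = -15 + 9 = -6)
(Y(1, -2)*36)*D = ((8 + 1)*36)*(-6) = (9*36)*(-6) = 324*(-6) = -1944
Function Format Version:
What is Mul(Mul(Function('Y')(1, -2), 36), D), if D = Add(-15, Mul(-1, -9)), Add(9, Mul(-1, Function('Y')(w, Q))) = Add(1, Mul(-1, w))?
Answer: -1944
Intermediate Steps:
Function('Y')(w, Q) = Add(8, w) (Function('Y')(w, Q) = Add(9, Mul(-1, Add(1, Mul(-1, w)))) = Add(9, Add(-1, w)) = Add(8, w))
D = -6 (D = Add(-15, 9) = -6)
Mul(Mul(Function('Y')(1, -2), 36), D) = Mul(Mul(Add(8, 1), 36), -6) = Mul(Mul(9, 36), -6) = Mul(324, -6) = -1944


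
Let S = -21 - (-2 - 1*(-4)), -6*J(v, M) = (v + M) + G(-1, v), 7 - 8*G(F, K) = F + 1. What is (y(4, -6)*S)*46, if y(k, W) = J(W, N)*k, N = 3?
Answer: -8993/6 ≈ -1498.8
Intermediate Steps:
G(F, K) = ¾ - F/8 (G(F, K) = 7/8 - (F + 1)/8 = 7/8 - (1 + F)/8 = 7/8 + (-⅛ - F/8) = ¾ - F/8)
J(v, M) = -7/48 - M/6 - v/6 (J(v, M) = -((v + M) + (¾ - ⅛*(-1)))/6 = -((M + v) + (¾ + ⅛))/6 = -((M + v) + 7/8)/6 = -(7/8 + M + v)/6 = -7/48 - M/6 - v/6)
y(k, W) = k*(-31/48 - W/6) (y(k, W) = (-7/48 - ⅙*3 - W/6)*k = (-7/48 - ½ - W/6)*k = (-31/48 - W/6)*k = k*(-31/48 - W/6))
S = -23 (S = -21 - (-2 + 4) = -21 - 1*2 = -21 - 2 = -23)
(y(4, -6)*S)*46 = (-1/48*4*(31 + 8*(-6))*(-23))*46 = (-1/48*4*(31 - 48)*(-23))*46 = (-1/48*4*(-17)*(-23))*46 = ((17/12)*(-23))*46 = -391/12*46 = -8993/6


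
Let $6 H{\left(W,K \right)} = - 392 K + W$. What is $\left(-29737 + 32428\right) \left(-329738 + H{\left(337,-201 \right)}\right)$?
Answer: $- \frac{1703671203}{2} \approx -8.5184 \cdot 10^{8}$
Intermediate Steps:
$H{\left(W,K \right)} = - \frac{196 K}{3} + \frac{W}{6}$ ($H{\left(W,K \right)} = \frac{- 392 K + W}{6} = \frac{W - 392 K}{6} = - \frac{196 K}{3} + \frac{W}{6}$)
$\left(-29737 + 32428\right) \left(-329738 + H{\left(337,-201 \right)}\right) = \left(-29737 + 32428\right) \left(-329738 + \left(\left(- \frac{196}{3}\right) \left(-201\right) + \frac{1}{6} \cdot 337\right)\right) = 2691 \left(-329738 + \left(13132 + \frac{337}{6}\right)\right) = 2691 \left(-329738 + \frac{79129}{6}\right) = 2691 \left(- \frac{1899299}{6}\right) = - \frac{1703671203}{2}$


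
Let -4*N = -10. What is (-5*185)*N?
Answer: -4625/2 ≈ -2312.5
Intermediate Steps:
N = 5/2 (N = -¼*(-10) = 5/2 ≈ 2.5000)
(-5*185)*N = -5*185*(5/2) = -925*5/2 = -4625/2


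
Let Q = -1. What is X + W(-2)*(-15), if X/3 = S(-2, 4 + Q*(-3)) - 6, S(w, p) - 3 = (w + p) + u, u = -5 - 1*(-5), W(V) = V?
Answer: 36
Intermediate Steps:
u = 0 (u = -5 + 5 = 0)
S(w, p) = 3 + p + w (S(w, p) = 3 + ((w + p) + 0) = 3 + ((p + w) + 0) = 3 + (p + w) = 3 + p + w)
X = 6 (X = 3*((3 + (4 - 1*(-3)) - 2) - 6) = 3*((3 + (4 + 3) - 2) - 6) = 3*((3 + 7 - 2) - 6) = 3*(8 - 6) = 3*2 = 6)
X + W(-2)*(-15) = 6 - 2*(-15) = 6 + 30 = 36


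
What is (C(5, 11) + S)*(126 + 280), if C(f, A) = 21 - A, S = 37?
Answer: 19082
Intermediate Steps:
(C(5, 11) + S)*(126 + 280) = ((21 - 1*11) + 37)*(126 + 280) = ((21 - 11) + 37)*406 = (10 + 37)*406 = 47*406 = 19082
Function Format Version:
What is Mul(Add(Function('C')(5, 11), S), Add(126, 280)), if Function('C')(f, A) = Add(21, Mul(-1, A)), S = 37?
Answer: 19082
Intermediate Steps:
Mul(Add(Function('C')(5, 11), S), Add(126, 280)) = Mul(Add(Add(21, Mul(-1, 11)), 37), Add(126, 280)) = Mul(Add(Add(21, -11), 37), 406) = Mul(Add(10, 37), 406) = Mul(47, 406) = 19082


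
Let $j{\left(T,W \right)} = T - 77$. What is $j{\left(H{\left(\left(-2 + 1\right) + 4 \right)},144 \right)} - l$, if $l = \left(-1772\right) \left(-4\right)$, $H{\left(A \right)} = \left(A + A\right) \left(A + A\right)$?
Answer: $-7129$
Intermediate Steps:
$H{\left(A \right)} = 4 A^{2}$ ($H{\left(A \right)} = 2 A 2 A = 4 A^{2}$)
$l = 7088$
$j{\left(T,W \right)} = -77 + T$ ($j{\left(T,W \right)} = T - 77 = -77 + T$)
$j{\left(H{\left(\left(-2 + 1\right) + 4 \right)},144 \right)} - l = \left(-77 + 4 \left(\left(-2 + 1\right) + 4\right)^{2}\right) - 7088 = \left(-77 + 4 \left(-1 + 4\right)^{2}\right) - 7088 = \left(-77 + 4 \cdot 3^{2}\right) - 7088 = \left(-77 + 4 \cdot 9\right) - 7088 = \left(-77 + 36\right) - 7088 = -41 - 7088 = -7129$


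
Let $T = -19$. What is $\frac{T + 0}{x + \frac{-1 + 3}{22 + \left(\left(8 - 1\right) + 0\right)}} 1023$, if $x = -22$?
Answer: $\frac{187891}{212} \approx 886.28$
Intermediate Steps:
$\frac{T + 0}{x + \frac{-1 + 3}{22 + \left(\left(8 - 1\right) + 0\right)}} 1023 = \frac{-19 + 0}{-22 + \frac{-1 + 3}{22 + \left(\left(8 - 1\right) + 0\right)}} 1023 = - \frac{19}{-22 + \frac{2}{22 + \left(7 + 0\right)}} 1023 = - \frac{19}{-22 + \frac{2}{22 + 7}} \cdot 1023 = - \frac{19}{-22 + \frac{2}{29}} \cdot 1023 = - \frac{19}{- \frac{636}{29}} \cdot 1023 = \left(-19\right) \left(- \frac{29}{636}\right) 1023 = \frac{551}{636} \cdot 1023 = \frac{187891}{212}$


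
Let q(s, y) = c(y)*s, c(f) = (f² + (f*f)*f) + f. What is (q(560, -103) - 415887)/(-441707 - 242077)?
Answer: 606459647/683784 ≈ 886.92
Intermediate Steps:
c(f) = f + f² + f³ (c(f) = (f² + f²*f) + f = (f² + f³) + f = f + f² + f³)
q(s, y) = s*y*(1 + y + y²) (q(s, y) = (y*(1 + y + y²))*s = s*y*(1 + y + y²))
(q(560, -103) - 415887)/(-441707 - 242077) = (560*(-103)*(1 - 103 + (-103)²) - 415887)/(-441707 - 242077) = (560*(-103)*(1 - 103 + 10609) - 415887)/(-683784) = (560*(-103)*10507 - 415887)*(-1/683784) = (-606043760 - 415887)*(-1/683784) = -606459647*(-1/683784) = 606459647/683784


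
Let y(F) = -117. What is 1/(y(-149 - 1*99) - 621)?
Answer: -1/738 ≈ -0.0013550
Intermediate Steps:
1/(y(-149 - 1*99) - 621) = 1/(-117 - 621) = 1/(-738) = -1/738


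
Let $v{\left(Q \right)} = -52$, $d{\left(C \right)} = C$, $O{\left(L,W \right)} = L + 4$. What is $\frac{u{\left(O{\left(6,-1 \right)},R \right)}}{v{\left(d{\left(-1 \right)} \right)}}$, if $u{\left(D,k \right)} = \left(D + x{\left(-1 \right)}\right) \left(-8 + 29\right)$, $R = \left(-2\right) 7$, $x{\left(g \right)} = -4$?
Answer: $- \frac{63}{26} \approx -2.4231$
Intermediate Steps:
$O{\left(L,W \right)} = 4 + L$
$R = -14$
$u{\left(D,k \right)} = -84 + 21 D$ ($u{\left(D,k \right)} = \left(D - 4\right) \left(-8 + 29\right) = \left(-4 + D\right) 21 = -84 + 21 D$)
$\frac{u{\left(O{\left(6,-1 \right)},R \right)}}{v{\left(d{\left(-1 \right)} \right)}} = \frac{-84 + 21 \left(4 + 6\right)}{-52} = \left(-84 + 21 \cdot 10\right) \left(- \frac{1}{52}\right) = \left(-84 + 210\right) \left(- \frac{1}{52}\right) = 126 \left(- \frac{1}{52}\right) = - \frac{63}{26}$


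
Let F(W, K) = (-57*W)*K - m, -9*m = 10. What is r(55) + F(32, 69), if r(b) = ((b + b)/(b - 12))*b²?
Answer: -45711092/387 ≈ -1.1812e+5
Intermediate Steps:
m = -10/9 (m = -⅑*10 = -10/9 ≈ -1.1111)
r(b) = 2*b³/(-12 + b) (r(b) = ((2*b)/(-12 + b))*b² = (2*b/(-12 + b))*b² = 2*b³/(-12 + b))
F(W, K) = 10/9 - 57*K*W (F(W, K) = (-57*W)*K - 1*(-10/9) = -57*K*W + 10/9 = 10/9 - 57*K*W)
r(55) + F(32, 69) = 2*55³/(-12 + 55) + (10/9 - 57*69*32) = 2*166375/43 + (10/9 - 125856) = 2*166375*(1/43) - 1132694/9 = 332750/43 - 1132694/9 = -45711092/387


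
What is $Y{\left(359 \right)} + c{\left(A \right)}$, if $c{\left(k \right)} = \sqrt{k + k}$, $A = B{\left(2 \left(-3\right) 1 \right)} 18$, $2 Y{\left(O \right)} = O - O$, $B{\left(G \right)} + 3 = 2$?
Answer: $6 i \approx 6.0 i$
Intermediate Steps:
$B{\left(G \right)} = -1$ ($B{\left(G \right)} = -3 + 2 = -1$)
$Y{\left(O \right)} = 0$ ($Y{\left(O \right)} = \frac{O - O}{2} = \frac{1}{2} \cdot 0 = 0$)
$A = -18$ ($A = \left(-1\right) 18 = -18$)
$c{\left(k \right)} = \sqrt{2} \sqrt{k}$ ($c{\left(k \right)} = \sqrt{2 k} = \sqrt{2} \sqrt{k}$)
$Y{\left(359 \right)} + c{\left(A \right)} = 0 + \sqrt{2} \sqrt{-18} = 0 + \sqrt{2} \cdot 3 i \sqrt{2} = 0 + 6 i = 6 i$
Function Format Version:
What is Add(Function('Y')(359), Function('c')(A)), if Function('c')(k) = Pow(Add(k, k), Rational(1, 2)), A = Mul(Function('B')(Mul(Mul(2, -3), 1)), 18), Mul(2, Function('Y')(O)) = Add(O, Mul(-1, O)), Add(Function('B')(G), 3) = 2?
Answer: Mul(6, I) ≈ Mul(6.0000, I)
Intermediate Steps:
Function('B')(G) = -1 (Function('B')(G) = Add(-3, 2) = -1)
Function('Y')(O) = 0 (Function('Y')(O) = Mul(Rational(1, 2), Add(O, Mul(-1, O))) = Mul(Rational(1, 2), 0) = 0)
A = -18 (A = Mul(-1, 18) = -18)
Function('c')(k) = Mul(Pow(2, Rational(1, 2)), Pow(k, Rational(1, 2))) (Function('c')(k) = Pow(Mul(2, k), Rational(1, 2)) = Mul(Pow(2, Rational(1, 2)), Pow(k, Rational(1, 2))))
Add(Function('Y')(359), Function('c')(A)) = Add(0, Mul(Pow(2, Rational(1, 2)), Pow(-18, Rational(1, 2)))) = Add(0, Mul(Pow(2, Rational(1, 2)), Mul(3, I, Pow(2, Rational(1, 2))))) = Add(0, Mul(6, I)) = Mul(6, I)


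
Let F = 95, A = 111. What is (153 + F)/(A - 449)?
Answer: -124/169 ≈ -0.73373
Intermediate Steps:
(153 + F)/(A - 449) = (153 + 95)/(111 - 449) = 248/(-338) = 248*(-1/338) = -124/169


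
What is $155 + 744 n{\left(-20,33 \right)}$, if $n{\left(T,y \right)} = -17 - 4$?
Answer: $-15469$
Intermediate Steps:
$n{\left(T,y \right)} = -21$
$155 + 744 n{\left(-20,33 \right)} = 155 + 744 \left(-21\right) = 155 - 15624 = -15469$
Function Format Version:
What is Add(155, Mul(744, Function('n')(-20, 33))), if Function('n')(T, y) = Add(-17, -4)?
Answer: -15469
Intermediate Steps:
Function('n')(T, y) = -21
Add(155, Mul(744, Function('n')(-20, 33))) = Add(155, Mul(744, -21)) = Add(155, -15624) = -15469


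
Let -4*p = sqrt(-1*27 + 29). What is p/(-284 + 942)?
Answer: -sqrt(2)/2632 ≈ -0.00053732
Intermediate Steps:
p = -sqrt(2)/4 (p = -sqrt(-1*27 + 29)/4 = -sqrt(-27 + 29)/4 = -sqrt(2)/4 ≈ -0.35355)
p/(-284 + 942) = (-sqrt(2)/4)/(-284 + 942) = (-sqrt(2)/4)/658 = -sqrt(2)/2632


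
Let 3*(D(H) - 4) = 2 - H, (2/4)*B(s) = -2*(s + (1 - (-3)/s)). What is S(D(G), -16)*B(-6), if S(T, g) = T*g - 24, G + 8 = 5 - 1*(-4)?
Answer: -6160/3 ≈ -2053.3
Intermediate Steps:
G = 1 (G = -8 + (5 - 1*(-4)) = -8 + (5 + 4) = -8 + 9 = 1)
B(s) = -4 - 12/s - 4*s (B(s) = 2*(-2*(s + (1 - (-3)/s))) = 2*(-2*(s + (1 + 3/s))) = 2*(-2*(1 + s + 3/s)) = 2*(-2 - 6/s - 2*s) = -4 - 12/s - 4*s)
D(H) = 14/3 - H/3 (D(H) = 4 + (2 - H)/3 = 4 + (2/3 - H/3) = 14/3 - H/3)
S(T, g) = -24 + T*g
S(D(G), -16)*B(-6) = (-24 + (14/3 - 1/3*1)*(-16))*(-4 - 12/(-6) - 4*(-6)) = (-24 + (14/3 - 1/3)*(-16))*(-4 - 12*(-1/6) + 24) = (-24 + (13/3)*(-16))*(-4 + 2 + 24) = (-24 - 208/3)*22 = -280/3*22 = -6160/3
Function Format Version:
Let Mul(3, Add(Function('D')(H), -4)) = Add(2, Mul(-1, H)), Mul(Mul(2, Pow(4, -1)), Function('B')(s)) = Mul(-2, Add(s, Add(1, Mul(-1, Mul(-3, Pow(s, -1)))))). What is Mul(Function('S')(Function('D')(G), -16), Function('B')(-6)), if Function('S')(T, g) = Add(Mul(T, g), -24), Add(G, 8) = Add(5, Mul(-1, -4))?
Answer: Rational(-6160, 3) ≈ -2053.3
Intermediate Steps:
G = 1 (G = Add(-8, Add(5, Mul(-1, -4))) = Add(-8, Add(5, 4)) = Add(-8, 9) = 1)
Function('B')(s) = Add(-4, Mul(-12, Pow(s, -1)), Mul(-4, s)) (Function('B')(s) = Mul(2, Mul(-2, Add(s, Add(1, Mul(-1, Mul(-3, Pow(s, -1))))))) = Mul(2, Mul(-2, Add(s, Add(1, Mul(3, Pow(s, -1)))))) = Mul(2, Mul(-2, Add(1, s, Mul(3, Pow(s, -1))))) = Mul(2, Add(-2, Mul(-6, Pow(s, -1)), Mul(-2, s))) = Add(-4, Mul(-12, Pow(s, -1)), Mul(-4, s)))
Function('D')(H) = Add(Rational(14, 3), Mul(Rational(-1, 3), H)) (Function('D')(H) = Add(4, Mul(Rational(1, 3), Add(2, Mul(-1, H)))) = Add(4, Add(Rational(2, 3), Mul(Rational(-1, 3), H))) = Add(Rational(14, 3), Mul(Rational(-1, 3), H)))
Function('S')(T, g) = Add(-24, Mul(T, g))
Mul(Function('S')(Function('D')(G), -16), Function('B')(-6)) = Mul(Add(-24, Mul(Add(Rational(14, 3), Mul(Rational(-1, 3), 1)), -16)), Add(-4, Mul(-12, Pow(-6, -1)), Mul(-4, -6))) = Mul(Add(-24, Mul(Add(Rational(14, 3), Rational(-1, 3)), -16)), Add(-4, Mul(-12, Rational(-1, 6)), 24)) = Mul(Add(-24, Mul(Rational(13, 3), -16)), Add(-4, 2, 24)) = Mul(Add(-24, Rational(-208, 3)), 22) = Mul(Rational(-280, 3), 22) = Rational(-6160, 3)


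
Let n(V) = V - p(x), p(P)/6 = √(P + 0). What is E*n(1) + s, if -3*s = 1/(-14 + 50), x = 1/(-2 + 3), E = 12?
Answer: -6481/108 ≈ -60.009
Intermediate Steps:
x = 1 (x = 1/1 = 1)
p(P) = 6*√P (p(P) = 6*√(P + 0) = 6*√P)
n(V) = -6 + V (n(V) = V - 6*√1 = V - 6 = -6 + V)
s = -1/108 (s = -1/(3*(-14 + 50)) = -⅓/36 = -⅓*1/36 = -1/108 ≈ -0.0092593)
E*n(1) + s = 12*(-6 + 1) - 1/108 = 12*(-5) - 1/108 = -60 - 1/108 = -6481/108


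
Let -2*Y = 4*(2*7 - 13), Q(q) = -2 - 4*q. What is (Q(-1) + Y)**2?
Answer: 0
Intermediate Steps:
Y = -2 (Y = -2*(2*7 - 13) = -2*(14 - 13) = -2 ≈ -2.0000)
(Q(-1) + Y)**2 = ((-2 - 4*(-1)) - 2)**2 = ((-2 + 4) - 2)**2 = (2 - 2)**2 = 0**2 = 0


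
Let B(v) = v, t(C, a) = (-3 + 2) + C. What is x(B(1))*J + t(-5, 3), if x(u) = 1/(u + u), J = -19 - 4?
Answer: -35/2 ≈ -17.500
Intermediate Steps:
t(C, a) = -1 + C
J = -23
x(u) = 1/(2*u)
x(B(1))*J + t(-5, 3) = ((1/2)/1)*(-23) + (-1 - 5) = ((1/2)*1)*(-23) - 6 = (1/2)*(-23) - 6 = -23/2 - 6 = -35/2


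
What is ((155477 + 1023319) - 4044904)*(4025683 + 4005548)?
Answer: -23018375418948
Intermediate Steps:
((155477 + 1023319) - 4044904)*(4025683 + 4005548) = (1178796 - 4044904)*8031231 = -2866108*8031231 = -23018375418948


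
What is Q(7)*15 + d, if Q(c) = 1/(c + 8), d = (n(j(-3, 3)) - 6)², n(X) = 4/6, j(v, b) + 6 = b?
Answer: 265/9 ≈ 29.444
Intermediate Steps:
j(v, b) = -6 + b
n(X) = ⅔ (n(X) = 4*(⅙) = ⅔)
d = 256/9 (d = (⅔ - 6)² = (-16/3)² = 256/9 ≈ 28.444)
Q(c) = 1/(8 + c)
Q(7)*15 + d = 15/(8 + 7) + 256/9 = 15/15 + 256/9 = (1/15)*15 + 256/9 = 1 + 256/9 = 265/9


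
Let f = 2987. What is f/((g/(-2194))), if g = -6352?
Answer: 3276739/3176 ≈ 1031.7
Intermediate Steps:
f/((g/(-2194))) = 2987/((-6352/(-2194))) = 2987/((-6352*(-1/2194))) = 2987/(3176/1097) = 2987*(1097/3176) = 3276739/3176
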